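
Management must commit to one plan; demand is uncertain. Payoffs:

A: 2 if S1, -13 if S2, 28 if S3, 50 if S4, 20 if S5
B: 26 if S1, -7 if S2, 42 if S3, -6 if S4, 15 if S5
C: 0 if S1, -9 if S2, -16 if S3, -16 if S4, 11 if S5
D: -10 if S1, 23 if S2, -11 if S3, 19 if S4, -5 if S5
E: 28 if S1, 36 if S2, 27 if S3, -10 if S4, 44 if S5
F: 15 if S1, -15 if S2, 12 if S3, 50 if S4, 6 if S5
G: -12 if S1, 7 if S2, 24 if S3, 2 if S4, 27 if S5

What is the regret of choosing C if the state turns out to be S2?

45

Best payoff under S2 is 36.
Regret = 36 − (-9) = 45.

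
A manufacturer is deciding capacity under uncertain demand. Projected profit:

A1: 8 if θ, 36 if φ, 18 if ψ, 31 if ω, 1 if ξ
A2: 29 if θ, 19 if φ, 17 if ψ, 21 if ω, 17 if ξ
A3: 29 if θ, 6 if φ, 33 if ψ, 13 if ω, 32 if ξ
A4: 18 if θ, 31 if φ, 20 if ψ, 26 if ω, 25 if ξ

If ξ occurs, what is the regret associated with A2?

15

Best payoff under ξ is 32.
Regret = 32 − 17 = 15.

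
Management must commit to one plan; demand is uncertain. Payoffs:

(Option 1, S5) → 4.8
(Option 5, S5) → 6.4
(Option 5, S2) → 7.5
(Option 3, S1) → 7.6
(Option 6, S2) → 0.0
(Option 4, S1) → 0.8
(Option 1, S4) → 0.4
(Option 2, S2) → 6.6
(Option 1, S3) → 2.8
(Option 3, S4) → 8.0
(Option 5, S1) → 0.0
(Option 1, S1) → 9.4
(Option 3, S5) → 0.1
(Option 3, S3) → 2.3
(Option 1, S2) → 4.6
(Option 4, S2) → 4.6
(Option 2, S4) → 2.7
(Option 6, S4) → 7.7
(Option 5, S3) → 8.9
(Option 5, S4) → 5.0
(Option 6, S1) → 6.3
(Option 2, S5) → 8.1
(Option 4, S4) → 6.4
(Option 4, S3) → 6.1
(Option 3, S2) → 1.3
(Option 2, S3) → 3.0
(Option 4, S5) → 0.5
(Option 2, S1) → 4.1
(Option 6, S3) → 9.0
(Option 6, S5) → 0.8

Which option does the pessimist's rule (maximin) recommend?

Option 2

Row minima: Option 1=0.4, Option 2=2.7, Option 3=0.1, Option 4=0.5, Option 5=0.0, Option 6=0.0
Best worst-case = 2.7 → Option 2.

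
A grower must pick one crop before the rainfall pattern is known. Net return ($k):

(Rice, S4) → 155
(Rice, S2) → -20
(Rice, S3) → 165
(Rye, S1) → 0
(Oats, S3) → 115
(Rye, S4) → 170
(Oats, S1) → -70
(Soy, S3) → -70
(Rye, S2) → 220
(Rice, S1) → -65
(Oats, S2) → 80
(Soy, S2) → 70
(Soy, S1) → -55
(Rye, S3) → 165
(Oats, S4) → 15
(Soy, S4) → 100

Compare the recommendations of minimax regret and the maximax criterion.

Column bests: S1=0, S2=220, S3=165, S4=170.
Oats regrets: 70, 140, 50, 155 → max 155
Soy regrets: 55, 150, 235, 70 → max 235
Rye regrets: 0, 0, 0, 0 → max 0
Rice regrets: 65, 240, 0, 15 → max 240
Smallest max regret = 0 → Rye.
Row maxima: Oats=115, Soy=100, Rye=220, Rice=165
Best best-case = 220 → Rye.

minimax regret → Rye; maximax → Rye (agree)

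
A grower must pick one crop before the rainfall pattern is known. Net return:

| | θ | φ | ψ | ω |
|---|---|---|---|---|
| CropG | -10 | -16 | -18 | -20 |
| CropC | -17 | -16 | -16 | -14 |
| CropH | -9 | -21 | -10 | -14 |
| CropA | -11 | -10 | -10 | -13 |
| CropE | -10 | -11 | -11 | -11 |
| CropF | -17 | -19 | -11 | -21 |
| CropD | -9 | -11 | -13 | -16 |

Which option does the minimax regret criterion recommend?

Column bests: θ=-9, φ=-10, ψ=-10, ω=-11.
CropG regrets: 1, 6, 8, 9 → max 9
CropC regrets: 8, 6, 6, 3 → max 8
CropH regrets: 0, 11, 0, 3 → max 11
CropA regrets: 2, 0, 0, 2 → max 2
CropE regrets: 1, 1, 1, 0 → max 1
CropF regrets: 8, 9, 1, 10 → max 10
CropD regrets: 0, 1, 3, 5 → max 5
Smallest max regret = 1 → CropE.

CropE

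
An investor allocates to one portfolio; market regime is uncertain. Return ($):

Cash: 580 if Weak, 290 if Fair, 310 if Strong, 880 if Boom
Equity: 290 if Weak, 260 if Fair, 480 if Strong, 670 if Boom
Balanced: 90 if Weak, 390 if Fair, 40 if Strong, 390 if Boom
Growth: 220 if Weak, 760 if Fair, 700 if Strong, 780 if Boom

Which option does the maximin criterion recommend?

Row minima: Cash=290, Equity=260, Balanced=40, Growth=220
Best worst-case = 290 → Cash.

Cash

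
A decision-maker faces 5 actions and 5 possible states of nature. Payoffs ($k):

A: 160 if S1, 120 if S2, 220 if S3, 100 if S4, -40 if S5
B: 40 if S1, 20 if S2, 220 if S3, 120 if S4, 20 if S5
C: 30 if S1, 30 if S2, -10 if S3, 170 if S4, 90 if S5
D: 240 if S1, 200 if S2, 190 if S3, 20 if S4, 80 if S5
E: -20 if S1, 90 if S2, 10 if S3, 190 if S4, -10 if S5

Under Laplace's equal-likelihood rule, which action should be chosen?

D

Row averages: A=112, B=84, C=62, D=146, E=52
Highest average = 146 → D.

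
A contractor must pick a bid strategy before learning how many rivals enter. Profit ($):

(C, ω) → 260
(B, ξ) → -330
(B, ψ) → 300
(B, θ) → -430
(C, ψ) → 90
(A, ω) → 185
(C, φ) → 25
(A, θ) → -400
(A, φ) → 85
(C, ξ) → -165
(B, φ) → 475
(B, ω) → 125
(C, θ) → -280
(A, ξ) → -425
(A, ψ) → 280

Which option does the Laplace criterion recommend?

B

Row averages: A=-55, B=28, C=-14
Highest average = 28 → B.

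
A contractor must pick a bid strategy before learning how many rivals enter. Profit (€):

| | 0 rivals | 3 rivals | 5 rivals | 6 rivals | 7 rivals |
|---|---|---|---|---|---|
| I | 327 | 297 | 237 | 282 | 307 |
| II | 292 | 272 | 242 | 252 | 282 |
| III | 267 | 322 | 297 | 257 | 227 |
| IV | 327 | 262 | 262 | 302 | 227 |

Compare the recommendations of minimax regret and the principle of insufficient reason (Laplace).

minimax regret → II; laplace → I (disagree)

Column bests: 0 rivals=327, 3 rivals=322, 5 rivals=297, 6 rivals=302, 7 rivals=307.
I regrets: 0, 25, 60, 20, 0 → max 60
II regrets: 35, 50, 55, 50, 25 → max 55
III regrets: 60, 0, 0, 45, 80 → max 80
IV regrets: 0, 60, 35, 0, 80 → max 80
Smallest max regret = 55 → II.
Row averages: I=290, II=268, III=274, IV=276
Highest average = 290 → I.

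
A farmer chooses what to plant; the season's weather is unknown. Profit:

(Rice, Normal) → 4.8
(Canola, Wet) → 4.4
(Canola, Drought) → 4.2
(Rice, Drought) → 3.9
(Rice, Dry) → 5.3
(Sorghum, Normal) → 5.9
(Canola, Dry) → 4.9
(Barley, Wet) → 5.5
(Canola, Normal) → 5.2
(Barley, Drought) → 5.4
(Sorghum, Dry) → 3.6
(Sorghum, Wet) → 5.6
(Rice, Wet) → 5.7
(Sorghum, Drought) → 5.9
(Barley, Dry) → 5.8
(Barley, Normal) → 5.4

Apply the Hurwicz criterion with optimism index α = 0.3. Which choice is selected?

Rice: 0.3·5.7 + 0.7·3.9 = 4.44
Sorghum: 0.3·5.9 + 0.7·3.6 = 4.29
Barley: 0.3·5.8 + 0.7·5.4 = 5.52
Canola: 0.3·5.2 + 0.7·4.2 = 4.5
Highest Hurwicz score = 5.52 → Barley.

Barley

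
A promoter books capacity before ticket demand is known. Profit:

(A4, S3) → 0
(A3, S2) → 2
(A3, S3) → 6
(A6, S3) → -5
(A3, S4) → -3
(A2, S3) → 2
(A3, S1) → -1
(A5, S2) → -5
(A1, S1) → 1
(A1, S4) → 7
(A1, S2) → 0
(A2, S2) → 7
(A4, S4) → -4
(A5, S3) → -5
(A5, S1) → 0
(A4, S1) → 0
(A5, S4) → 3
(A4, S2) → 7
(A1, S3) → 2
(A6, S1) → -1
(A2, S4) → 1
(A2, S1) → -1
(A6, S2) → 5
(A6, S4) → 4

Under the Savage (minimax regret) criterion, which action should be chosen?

A2

Column bests: S1=1, S2=7, S3=6, S4=7.
A1 regrets: 0, 7, 4, 0 → max 7
A2 regrets: 2, 0, 4, 6 → max 6
A3 regrets: 2, 5, 0, 10 → max 10
A4 regrets: 1, 0, 6, 11 → max 11
A5 regrets: 1, 12, 11, 4 → max 12
A6 regrets: 2, 2, 11, 3 → max 11
Smallest max regret = 6 → A2.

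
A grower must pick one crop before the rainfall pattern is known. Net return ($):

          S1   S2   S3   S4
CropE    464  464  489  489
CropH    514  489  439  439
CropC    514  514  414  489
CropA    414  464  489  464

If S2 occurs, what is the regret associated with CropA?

Best payoff under S2 is 514.
Regret = 514 − 464 = 50.

50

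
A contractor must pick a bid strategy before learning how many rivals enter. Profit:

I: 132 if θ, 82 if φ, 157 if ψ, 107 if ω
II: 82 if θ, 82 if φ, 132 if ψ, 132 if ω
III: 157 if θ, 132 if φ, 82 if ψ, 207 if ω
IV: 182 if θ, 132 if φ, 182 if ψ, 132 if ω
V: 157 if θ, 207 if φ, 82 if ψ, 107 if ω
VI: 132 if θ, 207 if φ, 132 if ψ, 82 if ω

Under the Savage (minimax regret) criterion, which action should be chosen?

Column bests: θ=182, φ=207, ψ=182, ω=207.
I regrets: 50, 125, 25, 100 → max 125
II regrets: 100, 125, 50, 75 → max 125
III regrets: 25, 75, 100, 0 → max 100
IV regrets: 0, 75, 0, 75 → max 75
V regrets: 25, 0, 100, 100 → max 100
VI regrets: 50, 0, 50, 125 → max 125
Smallest max regret = 75 → IV.

IV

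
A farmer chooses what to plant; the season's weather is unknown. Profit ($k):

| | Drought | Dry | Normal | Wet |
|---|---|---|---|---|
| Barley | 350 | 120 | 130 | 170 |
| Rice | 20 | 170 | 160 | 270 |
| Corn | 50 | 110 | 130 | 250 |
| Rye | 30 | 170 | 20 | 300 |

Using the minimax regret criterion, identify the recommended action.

Barley

Column bests: Drought=350, Dry=170, Normal=160, Wet=300.
Barley regrets: 0, 50, 30, 130 → max 130
Rice regrets: 330, 0, 0, 30 → max 330
Corn regrets: 300, 60, 30, 50 → max 300
Rye regrets: 320, 0, 140, 0 → max 320
Smallest max regret = 130 → Barley.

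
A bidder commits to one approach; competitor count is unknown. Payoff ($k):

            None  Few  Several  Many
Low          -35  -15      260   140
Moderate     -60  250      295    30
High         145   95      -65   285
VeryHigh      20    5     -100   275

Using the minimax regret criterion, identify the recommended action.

Moderate

Column bests: None=145, Few=250, Several=295, Many=285.
Low regrets: 180, 265, 35, 145 → max 265
Moderate regrets: 205, 0, 0, 255 → max 255
High regrets: 0, 155, 360, 0 → max 360
VeryHigh regrets: 125, 245, 395, 10 → max 395
Smallest max regret = 255 → Moderate.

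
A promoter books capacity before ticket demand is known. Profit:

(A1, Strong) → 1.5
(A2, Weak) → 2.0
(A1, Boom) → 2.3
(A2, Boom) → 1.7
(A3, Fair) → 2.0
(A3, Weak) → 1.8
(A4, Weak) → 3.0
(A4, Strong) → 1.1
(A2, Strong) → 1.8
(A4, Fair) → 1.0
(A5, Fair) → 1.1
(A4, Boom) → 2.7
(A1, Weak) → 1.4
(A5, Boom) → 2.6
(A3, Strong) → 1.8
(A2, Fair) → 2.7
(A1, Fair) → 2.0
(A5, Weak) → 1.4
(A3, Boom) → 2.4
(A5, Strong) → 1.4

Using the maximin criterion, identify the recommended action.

A3

Row minima: A1=1.4, A2=1.7, A3=1.8, A4=1.0, A5=1.1
Best worst-case = 1.8 → A3.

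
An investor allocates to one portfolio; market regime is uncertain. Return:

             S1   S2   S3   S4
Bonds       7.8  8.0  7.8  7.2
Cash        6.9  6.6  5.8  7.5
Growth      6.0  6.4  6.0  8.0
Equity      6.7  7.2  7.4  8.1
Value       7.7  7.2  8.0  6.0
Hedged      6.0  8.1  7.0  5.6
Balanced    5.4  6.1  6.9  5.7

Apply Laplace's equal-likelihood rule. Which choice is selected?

Bonds

Row averages: Bonds=7.7, Cash=6.7, Growth=6.6, Equity=7.35, Value=7.225, Hedged=6.675, Balanced=6.025
Highest average = 7.7 → Bonds.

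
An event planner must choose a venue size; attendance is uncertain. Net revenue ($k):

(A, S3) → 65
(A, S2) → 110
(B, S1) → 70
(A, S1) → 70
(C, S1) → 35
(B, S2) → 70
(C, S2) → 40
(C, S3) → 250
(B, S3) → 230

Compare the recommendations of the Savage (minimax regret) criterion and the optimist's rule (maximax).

Column bests: S1=70, S2=110, S3=250.
A regrets: 0, 0, 185 → max 185
B regrets: 0, 40, 20 → max 40
C regrets: 35, 70, 0 → max 70
Smallest max regret = 40 → B.
Row maxima: A=110, B=230, C=250
Best best-case = 250 → C.

minimax regret → B; maximax → C (disagree)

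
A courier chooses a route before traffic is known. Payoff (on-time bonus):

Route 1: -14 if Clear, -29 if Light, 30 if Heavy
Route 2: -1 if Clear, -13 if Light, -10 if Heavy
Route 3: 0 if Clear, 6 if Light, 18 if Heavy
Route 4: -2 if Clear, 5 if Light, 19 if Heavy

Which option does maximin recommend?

Row minima: Route 1=-29, Route 2=-13, Route 3=0, Route 4=-2
Best worst-case = 0 → Route 3.

Route 3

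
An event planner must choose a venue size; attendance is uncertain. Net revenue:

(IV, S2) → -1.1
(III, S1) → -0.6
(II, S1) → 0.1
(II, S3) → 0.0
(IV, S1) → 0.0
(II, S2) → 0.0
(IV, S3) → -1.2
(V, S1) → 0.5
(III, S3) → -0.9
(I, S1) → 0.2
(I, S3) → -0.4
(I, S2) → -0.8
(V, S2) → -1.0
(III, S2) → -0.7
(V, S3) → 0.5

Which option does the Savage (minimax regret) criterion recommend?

Column bests: S1=0.5, S2=0.0, S3=0.5.
I regrets: 0.3, 0.8, 0.9 → max 0.9
II regrets: 0.4, 0.0, 0.5 → max 0.5
III regrets: 1.1, 0.7, 1.4 → max 1.4
IV regrets: 0.5, 1.1, 1.7 → max 1.7
V regrets: 0.0, 1.0, 0.0 → max 1.0
Smallest max regret = 0.5 → II.

II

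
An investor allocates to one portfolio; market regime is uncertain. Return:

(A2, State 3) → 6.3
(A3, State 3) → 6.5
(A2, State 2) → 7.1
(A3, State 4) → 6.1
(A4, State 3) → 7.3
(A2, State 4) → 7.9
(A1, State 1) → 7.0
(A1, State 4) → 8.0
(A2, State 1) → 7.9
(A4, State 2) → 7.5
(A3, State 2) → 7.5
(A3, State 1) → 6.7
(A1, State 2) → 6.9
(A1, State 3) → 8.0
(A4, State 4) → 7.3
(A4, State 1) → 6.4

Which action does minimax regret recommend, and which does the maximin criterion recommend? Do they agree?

minimax regret → A1; maximin → A1 (agree)

Column bests: State 1=7.9, State 2=7.5, State 3=8.0, State 4=8.0.
A1 regrets: 0.9, 0.6, 0.0, 0.0 → max 0.9
A2 regrets: 0.0, 0.4, 1.7, 0.1 → max 1.7
A3 regrets: 1.2, 0.0, 1.5, 1.9 → max 1.9
A4 regrets: 1.5, 0.0, 0.7, 0.7 → max 1.5
Smallest max regret = 0.9 → A1.
Row minima: A1=6.9, A2=6.3, A3=6.1, A4=6.4
Best worst-case = 6.9 → A1.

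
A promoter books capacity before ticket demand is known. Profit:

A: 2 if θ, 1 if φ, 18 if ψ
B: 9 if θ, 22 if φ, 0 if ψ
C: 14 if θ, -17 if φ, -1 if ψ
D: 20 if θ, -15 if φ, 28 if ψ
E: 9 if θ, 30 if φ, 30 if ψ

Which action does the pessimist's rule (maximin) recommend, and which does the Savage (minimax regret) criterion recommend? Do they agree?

maximin → E; minimax regret → E (agree)

Row minima: A=1, B=0, C=-17, D=-15, E=9
Best worst-case = 9 → E.
Column bests: θ=20, φ=30, ψ=30.
A regrets: 18, 29, 12 → max 29
B regrets: 11, 8, 30 → max 30
C regrets: 6, 47, 31 → max 47
D regrets: 0, 45, 2 → max 45
E regrets: 11, 0, 0 → max 11
Smallest max regret = 11 → E.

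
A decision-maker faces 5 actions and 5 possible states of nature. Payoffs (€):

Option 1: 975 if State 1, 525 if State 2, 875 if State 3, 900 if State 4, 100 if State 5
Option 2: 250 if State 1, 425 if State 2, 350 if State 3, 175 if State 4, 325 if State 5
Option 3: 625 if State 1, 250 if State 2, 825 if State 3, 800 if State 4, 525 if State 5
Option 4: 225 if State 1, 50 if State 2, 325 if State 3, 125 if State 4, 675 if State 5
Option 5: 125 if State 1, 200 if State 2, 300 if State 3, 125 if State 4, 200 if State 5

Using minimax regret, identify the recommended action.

Column bests: State 1=975, State 2=525, State 3=875, State 4=900, State 5=675.
Option 1 regrets: 0, 0, 0, 0, 575 → max 575
Option 2 regrets: 725, 100, 525, 725, 350 → max 725
Option 3 regrets: 350, 275, 50, 100, 150 → max 350
Option 4 regrets: 750, 475, 550, 775, 0 → max 775
Option 5 regrets: 850, 325, 575, 775, 475 → max 850
Smallest max regret = 350 → Option 3.

Option 3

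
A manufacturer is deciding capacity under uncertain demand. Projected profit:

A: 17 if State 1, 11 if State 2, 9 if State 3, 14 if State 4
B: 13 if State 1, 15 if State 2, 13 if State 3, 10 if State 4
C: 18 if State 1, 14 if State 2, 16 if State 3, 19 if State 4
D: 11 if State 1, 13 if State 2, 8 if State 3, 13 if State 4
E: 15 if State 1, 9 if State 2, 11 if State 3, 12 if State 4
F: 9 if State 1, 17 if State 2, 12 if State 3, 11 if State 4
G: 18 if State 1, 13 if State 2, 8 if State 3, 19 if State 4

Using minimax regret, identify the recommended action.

C

Column bests: State 1=18, State 2=17, State 3=16, State 4=19.
A regrets: 1, 6, 7, 5 → max 7
B regrets: 5, 2, 3, 9 → max 9
C regrets: 0, 3, 0, 0 → max 3
D regrets: 7, 4, 8, 6 → max 8
E regrets: 3, 8, 5, 7 → max 8
F regrets: 9, 0, 4, 8 → max 9
G regrets: 0, 4, 8, 0 → max 8
Smallest max regret = 3 → C.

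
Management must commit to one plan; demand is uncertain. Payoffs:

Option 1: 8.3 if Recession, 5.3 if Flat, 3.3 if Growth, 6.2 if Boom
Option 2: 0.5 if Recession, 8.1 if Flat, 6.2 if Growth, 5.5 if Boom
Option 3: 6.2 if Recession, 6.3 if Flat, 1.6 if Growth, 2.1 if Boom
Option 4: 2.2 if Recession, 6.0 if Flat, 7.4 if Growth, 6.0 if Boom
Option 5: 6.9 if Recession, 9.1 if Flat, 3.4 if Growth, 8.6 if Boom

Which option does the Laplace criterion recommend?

Row averages: Option 1=5.775, Option 2=5.075, Option 3=4.05, Option 4=5.4, Option 5=7
Highest average = 7 → Option 5.

Option 5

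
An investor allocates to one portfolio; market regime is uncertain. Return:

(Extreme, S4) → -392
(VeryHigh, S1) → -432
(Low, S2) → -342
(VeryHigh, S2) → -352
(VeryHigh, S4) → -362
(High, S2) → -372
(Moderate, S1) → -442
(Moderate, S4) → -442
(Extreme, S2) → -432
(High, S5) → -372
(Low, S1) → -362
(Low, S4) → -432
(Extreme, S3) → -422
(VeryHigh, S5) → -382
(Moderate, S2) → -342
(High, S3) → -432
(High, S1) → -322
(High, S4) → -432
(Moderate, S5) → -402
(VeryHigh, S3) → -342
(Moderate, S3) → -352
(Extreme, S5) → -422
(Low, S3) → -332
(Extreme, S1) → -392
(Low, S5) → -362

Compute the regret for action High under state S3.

Best payoff under S3 is -332.
Regret = -332 − (-432) = 100.

100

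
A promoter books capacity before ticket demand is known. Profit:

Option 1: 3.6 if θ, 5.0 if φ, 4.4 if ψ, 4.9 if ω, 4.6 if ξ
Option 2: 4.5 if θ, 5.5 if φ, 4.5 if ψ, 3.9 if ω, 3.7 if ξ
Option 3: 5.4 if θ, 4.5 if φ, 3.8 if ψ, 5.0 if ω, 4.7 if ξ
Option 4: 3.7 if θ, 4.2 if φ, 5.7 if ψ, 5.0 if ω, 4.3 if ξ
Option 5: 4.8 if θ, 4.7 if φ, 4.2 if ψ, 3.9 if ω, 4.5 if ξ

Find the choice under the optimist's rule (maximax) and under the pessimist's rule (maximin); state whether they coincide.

maximax → Option 4; maximin → Option 5 (disagree)

Row maxima: Option 1=5.0, Option 2=5.5, Option 3=5.4, Option 4=5.7, Option 5=4.8
Best best-case = 5.7 → Option 4.
Row minima: Option 1=3.6, Option 2=3.7, Option 3=3.8, Option 4=3.7, Option 5=3.9
Best worst-case = 3.9 → Option 5.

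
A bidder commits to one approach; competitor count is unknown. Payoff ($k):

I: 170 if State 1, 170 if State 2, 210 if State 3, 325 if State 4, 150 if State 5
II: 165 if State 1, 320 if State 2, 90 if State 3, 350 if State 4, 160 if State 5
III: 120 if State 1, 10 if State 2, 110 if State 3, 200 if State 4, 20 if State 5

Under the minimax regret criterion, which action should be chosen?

II

Column bests: State 1=170, State 2=320, State 3=210, State 4=350, State 5=160.
I regrets: 0, 150, 0, 25, 10 → max 150
II regrets: 5, 0, 120, 0, 0 → max 120
III regrets: 50, 310, 100, 150, 140 → max 310
Smallest max regret = 120 → II.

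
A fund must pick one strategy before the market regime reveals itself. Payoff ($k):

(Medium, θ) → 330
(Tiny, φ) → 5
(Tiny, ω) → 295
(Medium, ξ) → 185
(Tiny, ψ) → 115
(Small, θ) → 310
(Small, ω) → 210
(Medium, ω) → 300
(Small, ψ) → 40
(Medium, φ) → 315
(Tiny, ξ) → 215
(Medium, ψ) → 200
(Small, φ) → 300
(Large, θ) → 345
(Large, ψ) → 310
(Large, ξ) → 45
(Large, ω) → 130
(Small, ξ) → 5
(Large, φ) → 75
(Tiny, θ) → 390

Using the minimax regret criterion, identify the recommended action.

Column bests: θ=390, φ=315, ψ=310, ω=300, ξ=215.
Tiny regrets: 0, 310, 195, 5, 0 → max 310
Small regrets: 80, 15, 270, 90, 210 → max 270
Medium regrets: 60, 0, 110, 0, 30 → max 110
Large regrets: 45, 240, 0, 170, 170 → max 240
Smallest max regret = 110 → Medium.

Medium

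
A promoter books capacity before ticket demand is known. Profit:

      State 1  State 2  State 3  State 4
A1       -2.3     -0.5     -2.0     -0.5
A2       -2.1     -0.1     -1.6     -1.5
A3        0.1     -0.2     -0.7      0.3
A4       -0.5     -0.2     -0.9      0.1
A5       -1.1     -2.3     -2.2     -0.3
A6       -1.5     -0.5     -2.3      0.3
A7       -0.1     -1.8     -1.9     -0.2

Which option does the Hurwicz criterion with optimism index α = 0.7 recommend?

A3

A1: 0.7·(-0.5) + 0.3·(-2.3) = -1.04
A2: 0.7·(-0.1) + 0.3·(-2.1) = -0.7
A3: 0.7·0.3 + 0.3·(-0.7) = 0
A4: 0.7·0.1 + 0.3·(-0.9) = -0.2
A5: 0.7·(-0.3) + 0.3·(-2.3) = -0.9
A6: 0.7·0.3 + 0.3·(-2.3) = -0.48
A7: 0.7·(-0.1) + 0.3·(-1.9) = -0.64
Highest Hurwicz score = 0 → A3.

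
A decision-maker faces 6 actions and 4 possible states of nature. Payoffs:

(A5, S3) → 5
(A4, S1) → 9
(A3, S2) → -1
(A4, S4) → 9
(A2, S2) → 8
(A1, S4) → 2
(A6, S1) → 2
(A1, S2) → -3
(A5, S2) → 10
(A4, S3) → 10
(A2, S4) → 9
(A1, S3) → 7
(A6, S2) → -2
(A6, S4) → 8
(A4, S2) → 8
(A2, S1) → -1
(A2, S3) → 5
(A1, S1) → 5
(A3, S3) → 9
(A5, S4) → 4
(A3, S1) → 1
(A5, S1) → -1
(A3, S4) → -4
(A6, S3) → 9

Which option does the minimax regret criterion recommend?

Column bests: S1=9, S2=10, S3=10, S4=9.
A1 regrets: 4, 13, 3, 7 → max 13
A2 regrets: 10, 2, 5, 0 → max 10
A3 regrets: 8, 11, 1, 13 → max 13
A4 regrets: 0, 2, 0, 0 → max 2
A5 regrets: 10, 0, 5, 5 → max 10
A6 regrets: 7, 12, 1, 1 → max 12
Smallest max regret = 2 → A4.

A4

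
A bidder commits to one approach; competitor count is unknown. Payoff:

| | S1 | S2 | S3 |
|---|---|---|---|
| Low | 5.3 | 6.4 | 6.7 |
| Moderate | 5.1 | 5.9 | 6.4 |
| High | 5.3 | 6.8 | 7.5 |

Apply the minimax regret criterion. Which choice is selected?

Column bests: S1=5.3, S2=6.8, S3=7.5.
Low regrets: 0.0, 0.4, 0.8 → max 0.8
Moderate regrets: 0.2, 0.9, 1.1 → max 1.1
High regrets: 0.0, 0.0, 0.0 → max 0.0
Smallest max regret = 0.0 → High.

High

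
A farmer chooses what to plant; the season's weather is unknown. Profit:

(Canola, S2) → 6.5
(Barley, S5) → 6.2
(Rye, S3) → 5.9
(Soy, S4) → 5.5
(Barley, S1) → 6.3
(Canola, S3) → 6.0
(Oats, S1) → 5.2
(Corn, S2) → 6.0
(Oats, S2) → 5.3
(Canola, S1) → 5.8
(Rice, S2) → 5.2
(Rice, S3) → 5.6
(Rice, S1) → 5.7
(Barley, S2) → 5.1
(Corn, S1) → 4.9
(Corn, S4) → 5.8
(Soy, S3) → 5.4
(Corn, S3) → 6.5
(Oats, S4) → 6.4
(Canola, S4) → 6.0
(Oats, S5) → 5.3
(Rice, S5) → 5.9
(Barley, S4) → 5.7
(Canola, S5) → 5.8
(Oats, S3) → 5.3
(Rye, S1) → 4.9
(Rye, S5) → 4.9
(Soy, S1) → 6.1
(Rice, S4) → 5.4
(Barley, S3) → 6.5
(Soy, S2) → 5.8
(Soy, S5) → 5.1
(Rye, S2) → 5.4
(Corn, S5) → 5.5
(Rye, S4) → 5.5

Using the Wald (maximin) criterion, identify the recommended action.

Canola

Row minima: Rye=4.9, Canola=5.8, Rice=5.2, Corn=4.9, Soy=5.1, Barley=5.1, Oats=5.2
Best worst-case = 5.8 → Canola.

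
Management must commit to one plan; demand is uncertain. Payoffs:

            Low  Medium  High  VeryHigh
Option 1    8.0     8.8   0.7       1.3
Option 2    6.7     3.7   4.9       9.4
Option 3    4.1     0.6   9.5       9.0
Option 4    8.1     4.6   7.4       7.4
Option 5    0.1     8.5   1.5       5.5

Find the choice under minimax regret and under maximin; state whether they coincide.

Column bests: Low=8.1, Medium=8.8, High=9.5, VeryHigh=9.4.
Option 1 regrets: 0.1, 0.0, 8.8, 8.1 → max 8.8
Option 2 regrets: 1.4, 5.1, 4.6, 0.0 → max 5.1
Option 3 regrets: 4.0, 8.2, 0.0, 0.4 → max 8.2
Option 4 regrets: 0.0, 4.2, 2.1, 2.0 → max 4.2
Option 5 regrets: 8.0, 0.3, 8.0, 3.9 → max 8.0
Smallest max regret = 4.2 → Option 4.
Row minima: Option 1=0.7, Option 2=3.7, Option 3=0.6, Option 4=4.6, Option 5=0.1
Best worst-case = 4.6 → Option 4.

minimax regret → Option 4; maximin → Option 4 (agree)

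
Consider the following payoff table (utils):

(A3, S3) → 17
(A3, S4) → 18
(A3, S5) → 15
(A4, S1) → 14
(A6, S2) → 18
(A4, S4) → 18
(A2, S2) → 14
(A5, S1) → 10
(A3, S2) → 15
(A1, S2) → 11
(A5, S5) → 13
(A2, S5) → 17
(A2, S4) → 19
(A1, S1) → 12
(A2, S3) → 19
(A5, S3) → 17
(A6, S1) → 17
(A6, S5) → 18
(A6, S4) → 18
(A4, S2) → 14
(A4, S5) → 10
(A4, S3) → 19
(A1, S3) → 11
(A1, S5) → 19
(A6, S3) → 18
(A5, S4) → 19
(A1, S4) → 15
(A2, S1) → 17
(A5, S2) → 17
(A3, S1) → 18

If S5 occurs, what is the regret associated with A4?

Best payoff under S5 is 19.
Regret = 19 − 10 = 9.

9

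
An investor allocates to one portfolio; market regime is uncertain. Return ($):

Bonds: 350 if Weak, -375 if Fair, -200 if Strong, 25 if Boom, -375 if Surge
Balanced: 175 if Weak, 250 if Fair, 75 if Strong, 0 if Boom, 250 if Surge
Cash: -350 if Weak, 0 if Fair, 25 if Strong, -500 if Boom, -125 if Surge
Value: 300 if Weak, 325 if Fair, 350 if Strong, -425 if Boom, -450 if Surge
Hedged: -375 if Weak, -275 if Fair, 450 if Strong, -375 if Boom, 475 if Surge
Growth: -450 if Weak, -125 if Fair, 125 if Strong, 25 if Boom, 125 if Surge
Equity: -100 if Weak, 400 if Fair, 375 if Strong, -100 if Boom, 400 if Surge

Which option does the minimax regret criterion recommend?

Column bests: Weak=350, Fair=400, Strong=450, Boom=25, Surge=475.
Bonds regrets: 0, 775, 650, 0, 850 → max 850
Balanced regrets: 175, 150, 375, 25, 225 → max 375
Cash regrets: 700, 400, 425, 525, 600 → max 700
Value regrets: 50, 75, 100, 450, 925 → max 925
Hedged regrets: 725, 675, 0, 400, 0 → max 725
Growth regrets: 800, 525, 325, 0, 350 → max 800
Equity regrets: 450, 0, 75, 125, 75 → max 450
Smallest max regret = 375 → Balanced.

Balanced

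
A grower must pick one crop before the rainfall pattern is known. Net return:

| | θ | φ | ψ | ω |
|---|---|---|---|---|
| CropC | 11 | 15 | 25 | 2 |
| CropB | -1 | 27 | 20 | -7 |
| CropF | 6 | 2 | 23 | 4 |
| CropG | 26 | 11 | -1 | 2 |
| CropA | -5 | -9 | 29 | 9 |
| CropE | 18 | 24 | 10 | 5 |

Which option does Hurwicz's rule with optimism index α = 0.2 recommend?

CropE

CropC: 0.2·25 + 0.8·2 = 6.6
CropB: 0.2·27 + 0.8·(-7) = -0.2
CropF: 0.2·23 + 0.8·2 = 6.2
CropG: 0.2·26 + 0.8·(-1) = 4.4
CropA: 0.2·29 + 0.8·(-9) = -1.4
CropE: 0.2·24 + 0.8·5 = 8.8
Highest Hurwicz score = 8.8 → CropE.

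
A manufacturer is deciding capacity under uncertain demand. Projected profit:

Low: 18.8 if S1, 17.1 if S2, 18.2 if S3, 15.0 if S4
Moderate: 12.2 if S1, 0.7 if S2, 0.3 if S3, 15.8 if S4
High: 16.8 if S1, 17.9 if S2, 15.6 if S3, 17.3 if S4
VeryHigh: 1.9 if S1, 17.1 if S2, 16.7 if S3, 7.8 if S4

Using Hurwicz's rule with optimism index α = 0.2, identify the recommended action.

High

Low: 0.2·18.8 + 0.8·15.0 = 15.76
Moderate: 0.2·15.8 + 0.8·0.3 = 3.4
High: 0.2·17.9 + 0.8·15.6 = 16.06
VeryHigh: 0.2·17.1 + 0.8·1.9 = 4.94
Highest Hurwicz score = 16.06 → High.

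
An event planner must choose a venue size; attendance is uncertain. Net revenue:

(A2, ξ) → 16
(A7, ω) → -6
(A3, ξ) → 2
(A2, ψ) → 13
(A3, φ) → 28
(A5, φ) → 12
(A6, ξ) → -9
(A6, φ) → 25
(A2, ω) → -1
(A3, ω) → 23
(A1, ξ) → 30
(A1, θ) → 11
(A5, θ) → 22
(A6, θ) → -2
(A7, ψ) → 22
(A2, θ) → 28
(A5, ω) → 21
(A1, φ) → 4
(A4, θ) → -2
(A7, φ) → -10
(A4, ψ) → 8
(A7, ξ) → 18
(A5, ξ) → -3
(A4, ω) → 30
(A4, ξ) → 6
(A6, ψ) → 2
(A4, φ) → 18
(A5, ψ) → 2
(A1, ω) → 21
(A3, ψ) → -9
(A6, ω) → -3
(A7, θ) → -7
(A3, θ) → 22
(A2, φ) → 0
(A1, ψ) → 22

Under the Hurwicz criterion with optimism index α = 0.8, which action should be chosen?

A1

A1: 0.8·30 + 0.2·4 = 24.8
A2: 0.8·28 + 0.2·(-1) = 22.2
A3: 0.8·28 + 0.2·(-9) = 20.6
A4: 0.8·30 + 0.2·(-2) = 23.6
A5: 0.8·22 + 0.2·(-3) = 17
A6: 0.8·25 + 0.2·(-9) = 18.2
A7: 0.8·22 + 0.2·(-10) = 15.6
Highest Hurwicz score = 24.8 → A1.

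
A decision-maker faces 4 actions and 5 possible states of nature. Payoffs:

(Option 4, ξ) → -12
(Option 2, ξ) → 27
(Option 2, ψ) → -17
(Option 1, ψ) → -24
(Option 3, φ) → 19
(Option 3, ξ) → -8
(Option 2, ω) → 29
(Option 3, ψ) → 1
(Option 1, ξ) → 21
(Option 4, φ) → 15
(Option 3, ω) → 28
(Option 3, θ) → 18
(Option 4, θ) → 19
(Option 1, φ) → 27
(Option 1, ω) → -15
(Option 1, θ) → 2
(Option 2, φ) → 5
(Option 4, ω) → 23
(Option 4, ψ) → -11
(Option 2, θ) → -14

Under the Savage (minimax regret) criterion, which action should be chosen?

Column bests: θ=19, φ=27, ψ=1, ω=29, ξ=27.
Option 1 regrets: 17, 0, 25, 44, 6 → max 44
Option 2 regrets: 33, 22, 18, 0, 0 → max 33
Option 3 regrets: 1, 8, 0, 1, 35 → max 35
Option 4 regrets: 0, 12, 12, 6, 39 → max 39
Smallest max regret = 33 → Option 2.

Option 2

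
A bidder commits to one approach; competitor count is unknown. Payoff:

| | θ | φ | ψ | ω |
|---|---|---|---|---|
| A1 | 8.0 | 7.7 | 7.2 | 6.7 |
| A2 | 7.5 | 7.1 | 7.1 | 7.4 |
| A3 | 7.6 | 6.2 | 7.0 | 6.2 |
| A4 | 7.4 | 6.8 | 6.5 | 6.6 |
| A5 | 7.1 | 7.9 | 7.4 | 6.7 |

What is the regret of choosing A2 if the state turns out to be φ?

0.8

Best payoff under φ is 7.9.
Regret = 7.9 − 7.1 = 0.8.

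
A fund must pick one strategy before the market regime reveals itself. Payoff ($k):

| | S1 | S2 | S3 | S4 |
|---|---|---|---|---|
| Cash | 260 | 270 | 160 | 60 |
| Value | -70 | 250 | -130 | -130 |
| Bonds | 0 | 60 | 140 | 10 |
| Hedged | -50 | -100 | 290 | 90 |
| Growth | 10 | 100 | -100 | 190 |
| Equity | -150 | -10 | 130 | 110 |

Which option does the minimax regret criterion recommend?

Cash

Column bests: S1=260, S2=270, S3=290, S4=190.
Cash regrets: 0, 0, 130, 130 → max 130
Value regrets: 330, 20, 420, 320 → max 420
Bonds regrets: 260, 210, 150, 180 → max 260
Hedged regrets: 310, 370, 0, 100 → max 370
Growth regrets: 250, 170, 390, 0 → max 390
Equity regrets: 410, 280, 160, 80 → max 410
Smallest max regret = 130 → Cash.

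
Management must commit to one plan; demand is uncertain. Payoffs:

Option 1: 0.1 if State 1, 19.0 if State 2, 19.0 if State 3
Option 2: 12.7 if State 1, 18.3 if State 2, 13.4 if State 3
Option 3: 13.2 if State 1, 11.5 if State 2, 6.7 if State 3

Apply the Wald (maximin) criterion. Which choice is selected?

Option 2

Row minima: Option 1=0.1, Option 2=12.7, Option 3=6.7
Best worst-case = 12.7 → Option 2.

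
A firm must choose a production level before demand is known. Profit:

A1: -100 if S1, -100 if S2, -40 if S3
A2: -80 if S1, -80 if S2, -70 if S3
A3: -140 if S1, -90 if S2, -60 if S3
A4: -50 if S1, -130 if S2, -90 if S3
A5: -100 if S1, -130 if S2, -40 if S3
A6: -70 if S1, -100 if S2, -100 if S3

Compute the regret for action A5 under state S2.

Best payoff under S2 is -80.
Regret = -80 − (-130) = 50.

50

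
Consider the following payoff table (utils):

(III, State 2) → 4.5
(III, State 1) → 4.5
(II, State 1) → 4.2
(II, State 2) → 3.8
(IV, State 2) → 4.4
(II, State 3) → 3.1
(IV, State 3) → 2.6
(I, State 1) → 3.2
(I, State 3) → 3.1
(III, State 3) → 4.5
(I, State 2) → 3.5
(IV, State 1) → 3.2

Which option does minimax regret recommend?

III

Column bests: State 1=4.5, State 2=4.5, State 3=4.5.
I regrets: 1.3, 1.0, 1.4 → max 1.4
II regrets: 0.3, 0.7, 1.4 → max 1.4
III regrets: 0.0, 0.0, 0.0 → max 0.0
IV regrets: 1.3, 0.1, 1.9 → max 1.9
Smallest max regret = 0.0 → III.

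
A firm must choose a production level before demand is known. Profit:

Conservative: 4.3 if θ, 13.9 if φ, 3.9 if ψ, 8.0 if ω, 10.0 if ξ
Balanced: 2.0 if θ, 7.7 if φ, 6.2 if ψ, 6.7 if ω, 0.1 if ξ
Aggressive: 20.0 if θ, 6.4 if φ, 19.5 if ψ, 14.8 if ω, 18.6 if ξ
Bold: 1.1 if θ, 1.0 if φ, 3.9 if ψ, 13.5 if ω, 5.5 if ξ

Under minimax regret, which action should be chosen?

Aggressive

Column bests: θ=20.0, φ=13.9, ψ=19.5, ω=14.8, ξ=18.6.
Conservative regrets: 15.7, 0.0, 15.6, 6.8, 8.6 → max 15.7
Balanced regrets: 18.0, 6.2, 13.3, 8.1, 18.5 → max 18.5
Aggressive regrets: 0.0, 7.5, 0.0, 0.0, 0.0 → max 7.5
Bold regrets: 18.9, 12.9, 15.6, 1.3, 13.1 → max 18.9
Smallest max regret = 7.5 → Aggressive.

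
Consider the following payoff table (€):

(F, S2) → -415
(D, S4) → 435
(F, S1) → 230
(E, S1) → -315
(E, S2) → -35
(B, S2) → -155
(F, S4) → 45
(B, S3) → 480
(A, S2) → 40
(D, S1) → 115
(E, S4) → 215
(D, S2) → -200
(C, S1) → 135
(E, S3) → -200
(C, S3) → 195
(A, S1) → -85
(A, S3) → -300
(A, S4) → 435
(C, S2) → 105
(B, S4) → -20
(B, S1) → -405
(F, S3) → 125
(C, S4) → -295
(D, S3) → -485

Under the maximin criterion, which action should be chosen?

Row minima: A=-300, B=-405, C=-295, D=-485, E=-315, F=-415
Best worst-case = -295 → C.

C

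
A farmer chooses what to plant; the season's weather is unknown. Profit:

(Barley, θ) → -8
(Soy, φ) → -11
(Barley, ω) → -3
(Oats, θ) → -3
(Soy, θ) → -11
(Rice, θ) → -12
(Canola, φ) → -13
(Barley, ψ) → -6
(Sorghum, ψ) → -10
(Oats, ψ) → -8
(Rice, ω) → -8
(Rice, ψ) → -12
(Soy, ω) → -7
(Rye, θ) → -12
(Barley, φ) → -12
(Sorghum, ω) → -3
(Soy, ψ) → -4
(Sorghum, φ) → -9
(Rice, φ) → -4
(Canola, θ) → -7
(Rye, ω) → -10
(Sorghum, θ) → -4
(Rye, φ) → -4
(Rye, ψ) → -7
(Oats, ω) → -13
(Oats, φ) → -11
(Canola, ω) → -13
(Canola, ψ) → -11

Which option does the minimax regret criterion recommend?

Sorghum

Column bests: θ=-3, φ=-4, ψ=-4, ω=-3.
Canola regrets: 4, 9, 7, 10 → max 10
Oats regrets: 0, 7, 4, 10 → max 10
Soy regrets: 8, 7, 0, 4 → max 8
Rice regrets: 9, 0, 8, 5 → max 9
Rye regrets: 9, 0, 3, 7 → max 9
Sorghum regrets: 1, 5, 6, 0 → max 6
Barley regrets: 5, 8, 2, 0 → max 8
Smallest max regret = 6 → Sorghum.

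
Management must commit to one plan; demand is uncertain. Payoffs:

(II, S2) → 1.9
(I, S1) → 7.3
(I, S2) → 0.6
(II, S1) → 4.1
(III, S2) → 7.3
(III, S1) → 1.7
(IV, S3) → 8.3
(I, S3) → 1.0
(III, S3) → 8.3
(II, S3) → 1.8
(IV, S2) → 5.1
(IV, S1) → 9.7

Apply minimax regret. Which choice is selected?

IV

Column bests: S1=9.7, S2=7.3, S3=8.3.
I regrets: 2.4, 6.7, 7.3 → max 7.3
II regrets: 5.6, 5.4, 6.5 → max 6.5
III regrets: 8.0, 0.0, 0.0 → max 8.0
IV regrets: 0.0, 2.2, 0.0 → max 2.2
Smallest max regret = 2.2 → IV.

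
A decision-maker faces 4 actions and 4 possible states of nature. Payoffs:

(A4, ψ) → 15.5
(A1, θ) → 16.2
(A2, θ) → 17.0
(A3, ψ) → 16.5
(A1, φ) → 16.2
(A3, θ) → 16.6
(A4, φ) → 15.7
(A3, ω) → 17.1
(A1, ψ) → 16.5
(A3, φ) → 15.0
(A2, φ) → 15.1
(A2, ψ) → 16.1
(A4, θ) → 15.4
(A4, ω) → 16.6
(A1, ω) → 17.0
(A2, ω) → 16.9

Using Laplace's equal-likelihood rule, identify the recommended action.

A1

Row averages: A1=16.475, A2=16.275, A3=16.3, A4=15.8
Highest average = 16.475 → A1.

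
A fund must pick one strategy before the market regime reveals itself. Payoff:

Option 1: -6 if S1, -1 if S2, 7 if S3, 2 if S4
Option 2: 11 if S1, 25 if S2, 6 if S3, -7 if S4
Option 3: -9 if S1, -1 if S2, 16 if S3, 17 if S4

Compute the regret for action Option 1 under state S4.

Best payoff under S4 is 17.
Regret = 17 − 2 = 15.

15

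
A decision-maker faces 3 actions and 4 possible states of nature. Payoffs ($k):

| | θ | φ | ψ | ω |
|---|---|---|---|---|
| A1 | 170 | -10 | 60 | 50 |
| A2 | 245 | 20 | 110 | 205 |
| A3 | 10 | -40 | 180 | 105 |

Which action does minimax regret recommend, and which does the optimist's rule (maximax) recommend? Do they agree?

minimax regret → A2; maximax → A2 (agree)

Column bests: θ=245, φ=20, ψ=180, ω=205.
A1 regrets: 75, 30, 120, 155 → max 155
A2 regrets: 0, 0, 70, 0 → max 70
A3 regrets: 235, 60, 0, 100 → max 235
Smallest max regret = 70 → A2.
Row maxima: A1=170, A2=245, A3=180
Best best-case = 245 → A2.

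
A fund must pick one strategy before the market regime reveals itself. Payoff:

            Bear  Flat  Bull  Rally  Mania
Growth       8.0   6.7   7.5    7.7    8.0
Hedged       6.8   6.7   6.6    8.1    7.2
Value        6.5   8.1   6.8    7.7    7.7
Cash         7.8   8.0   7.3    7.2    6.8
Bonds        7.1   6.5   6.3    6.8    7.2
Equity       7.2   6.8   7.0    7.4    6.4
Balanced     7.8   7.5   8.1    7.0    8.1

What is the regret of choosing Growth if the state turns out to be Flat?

Best payoff under Flat is 8.1.
Regret = 8.1 − 6.7 = 1.4.

1.4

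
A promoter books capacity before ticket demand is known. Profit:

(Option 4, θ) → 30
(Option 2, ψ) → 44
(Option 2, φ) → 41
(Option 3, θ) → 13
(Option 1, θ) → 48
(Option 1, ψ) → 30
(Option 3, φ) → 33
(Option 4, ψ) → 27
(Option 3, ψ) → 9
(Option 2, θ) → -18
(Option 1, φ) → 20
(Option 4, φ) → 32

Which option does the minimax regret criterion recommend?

Column bests: θ=48, φ=41, ψ=44.
Option 1 regrets: 0, 21, 14 → max 21
Option 2 regrets: 66, 0, 0 → max 66
Option 3 regrets: 35, 8, 35 → max 35
Option 4 regrets: 18, 9, 17 → max 18
Smallest max regret = 18 → Option 4.

Option 4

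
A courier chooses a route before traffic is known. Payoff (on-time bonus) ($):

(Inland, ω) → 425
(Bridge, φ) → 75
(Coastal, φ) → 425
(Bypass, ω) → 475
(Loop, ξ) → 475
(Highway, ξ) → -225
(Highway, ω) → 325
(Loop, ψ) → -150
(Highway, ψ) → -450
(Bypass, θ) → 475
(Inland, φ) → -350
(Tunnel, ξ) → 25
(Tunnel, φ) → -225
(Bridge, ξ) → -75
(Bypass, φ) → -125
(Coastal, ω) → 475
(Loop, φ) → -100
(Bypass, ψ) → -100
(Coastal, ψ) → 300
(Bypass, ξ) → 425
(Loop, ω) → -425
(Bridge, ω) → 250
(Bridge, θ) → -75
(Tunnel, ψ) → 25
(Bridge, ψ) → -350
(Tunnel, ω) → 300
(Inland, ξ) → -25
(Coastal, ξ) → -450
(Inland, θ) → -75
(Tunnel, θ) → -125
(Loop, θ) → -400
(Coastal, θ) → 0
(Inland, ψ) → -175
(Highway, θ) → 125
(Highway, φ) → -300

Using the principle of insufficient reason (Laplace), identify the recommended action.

Bypass

Row averages: Tunnel=0, Inland=-40, Bridge=-35, Coastal=150, Bypass=230, Highway=-105, Loop=-120
Highest average = 230 → Bypass.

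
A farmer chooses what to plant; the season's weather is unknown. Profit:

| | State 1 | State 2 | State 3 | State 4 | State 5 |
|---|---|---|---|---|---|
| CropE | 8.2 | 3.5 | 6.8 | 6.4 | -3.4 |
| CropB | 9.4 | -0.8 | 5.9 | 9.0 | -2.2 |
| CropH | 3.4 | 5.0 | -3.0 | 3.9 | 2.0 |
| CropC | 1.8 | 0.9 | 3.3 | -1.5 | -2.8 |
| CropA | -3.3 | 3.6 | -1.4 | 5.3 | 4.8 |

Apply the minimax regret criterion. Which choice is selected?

CropB

Column bests: State 1=9.4, State 2=5.0, State 3=6.8, State 4=9.0, State 5=4.8.
CropE regrets: 1.2, 1.5, 0.0, 2.6, 8.2 → max 8.2
CropB regrets: 0.0, 5.8, 0.9, 0.0, 7.0 → max 7.0
CropH regrets: 6.0, 0.0, 9.8, 5.1, 2.8 → max 9.8
CropC regrets: 7.6, 4.1, 3.5, 10.5, 7.6 → max 10.5
CropA regrets: 12.7, 1.4, 8.2, 3.7, 0.0 → max 12.7
Smallest max regret = 7.0 → CropB.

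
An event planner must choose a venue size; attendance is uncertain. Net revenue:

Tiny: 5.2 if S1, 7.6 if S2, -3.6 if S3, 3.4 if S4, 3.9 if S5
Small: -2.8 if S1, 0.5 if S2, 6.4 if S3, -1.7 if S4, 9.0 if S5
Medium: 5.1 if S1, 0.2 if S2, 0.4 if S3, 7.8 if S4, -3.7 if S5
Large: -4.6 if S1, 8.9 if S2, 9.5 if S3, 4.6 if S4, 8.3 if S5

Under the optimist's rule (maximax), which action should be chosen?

Large

Row maxima: Tiny=7.6, Small=9.0, Medium=7.8, Large=9.5
Best best-case = 9.5 → Large.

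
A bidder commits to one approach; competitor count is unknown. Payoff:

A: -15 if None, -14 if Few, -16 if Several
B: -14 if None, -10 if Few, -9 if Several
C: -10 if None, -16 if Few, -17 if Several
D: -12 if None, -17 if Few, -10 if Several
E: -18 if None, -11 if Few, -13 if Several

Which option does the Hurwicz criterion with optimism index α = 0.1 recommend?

B

A: 0.1·(-14) + 0.9·(-16) = -15.8
B: 0.1·(-9) + 0.9·(-14) = -13.5
C: 0.1·(-10) + 0.9·(-17) = -16.3
D: 0.1·(-10) + 0.9·(-17) = -16.3
E: 0.1·(-11) + 0.9·(-18) = -17.3
Highest Hurwicz score = -13.5 → B.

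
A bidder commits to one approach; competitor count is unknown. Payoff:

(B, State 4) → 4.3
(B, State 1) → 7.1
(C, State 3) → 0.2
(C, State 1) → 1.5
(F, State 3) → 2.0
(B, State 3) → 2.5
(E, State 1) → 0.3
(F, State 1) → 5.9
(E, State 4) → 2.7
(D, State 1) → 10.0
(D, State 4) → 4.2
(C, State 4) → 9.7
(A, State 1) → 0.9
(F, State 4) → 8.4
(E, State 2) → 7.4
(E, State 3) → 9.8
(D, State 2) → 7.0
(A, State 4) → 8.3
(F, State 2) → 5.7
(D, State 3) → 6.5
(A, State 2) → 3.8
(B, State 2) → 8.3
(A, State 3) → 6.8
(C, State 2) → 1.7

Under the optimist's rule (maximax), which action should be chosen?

D

Row maxima: A=8.3, B=8.3, C=9.7, D=10.0, E=9.8, F=8.4
Best best-case = 10.0 → D.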